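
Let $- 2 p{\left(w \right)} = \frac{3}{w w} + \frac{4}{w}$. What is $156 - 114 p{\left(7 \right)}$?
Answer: $\frac{9411}{49} \approx 192.06$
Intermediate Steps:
$p{\left(w \right)} = - \frac{2}{w} - \frac{3}{2 w^{2}}$ ($p{\left(w \right)} = - \frac{\frac{3}{w w} + \frac{4}{w}}{2} = - \frac{\frac{3}{w^{2}} + \frac{4}{w}}{2} = - \frac{2}{w} - \frac{3}{2 w^{2}}$)
$156 - 114 p{\left(7 \right)} = 156 - 114 \frac{-3 - 28}{2 \cdot 49} = 156 - 114 \cdot \frac{1}{2} \cdot \frac{1}{49} \left(-3 - 28\right) = 156 - 114 \cdot \frac{1}{2} \cdot \frac{1}{49} \left(-31\right) = 156 - - \frac{1767}{49} = 156 + \frac{1767}{49} = \frac{9411}{49}$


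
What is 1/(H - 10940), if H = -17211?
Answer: -1/28151 ≈ -3.5523e-5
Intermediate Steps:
1/(H - 10940) = 1/(-17211 - 10940) = 1/(-28151) = -1/28151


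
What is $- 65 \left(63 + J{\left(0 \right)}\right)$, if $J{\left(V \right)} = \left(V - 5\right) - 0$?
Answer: $-3770$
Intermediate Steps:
$J{\left(V \right)} = -5 + V$ ($J{\left(V \right)} = \left(-5 + V\right) + 0 = -5 + V$)
$- 65 \left(63 + J{\left(0 \right)}\right) = - 65 \left(63 + \left(-5 + 0\right)\right) = - 65 \left(63 - 5\right) = \left(-65\right) 58 = -3770$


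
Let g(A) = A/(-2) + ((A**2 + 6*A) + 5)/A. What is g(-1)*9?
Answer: 9/2 ≈ 4.5000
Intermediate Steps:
g(A) = -A/2 + (5 + A**2 + 6*A)/A (g(A) = A*(-1/2) + (5 + A**2 + 6*A)/A = -A/2 + (5 + A**2 + 6*A)/A)
g(-1)*9 = (6 + (1/2)*(-1) + 5/(-1))*9 = (6 - 1/2 + 5*(-1))*9 = (6 - 1/2 - 5)*9 = (1/2)*9 = 9/2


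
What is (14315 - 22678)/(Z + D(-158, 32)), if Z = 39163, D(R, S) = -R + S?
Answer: -8363/39353 ≈ -0.21251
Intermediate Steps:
D(R, S) = S - R
(14315 - 22678)/(Z + D(-158, 32)) = (14315 - 22678)/(39163 + (32 - 1*(-158))) = -8363/(39163 + (32 + 158)) = -8363/(39163 + 190) = -8363/39353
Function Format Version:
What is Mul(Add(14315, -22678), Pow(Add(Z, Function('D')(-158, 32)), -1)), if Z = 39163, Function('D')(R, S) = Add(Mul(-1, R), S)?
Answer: Rational(-8363, 39353) ≈ -0.21251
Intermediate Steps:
Function('D')(R, S) = Add(S, Mul(-1, R))
Mul(Add(14315, -22678), Pow(Add(Z, Function('D')(-158, 32)), -1)) = Mul(Add(14315, -22678), Pow(Add(39163, Add(32, Mul(-1, -158))), -1)) = Mul(-8363, Pow(Add(39163, Add(32, 158)), -1)) = Mul(-8363, Pow(Add(39163, 190), -1)) = Mul(-8363, Pow(39353, -1)) = Mul(-8363, Rational(1, 39353)) = Rational(-8363, 39353)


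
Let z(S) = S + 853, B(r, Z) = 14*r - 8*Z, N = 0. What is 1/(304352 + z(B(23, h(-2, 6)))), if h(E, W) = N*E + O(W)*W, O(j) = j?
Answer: 1/305239 ≈ 3.2761e-6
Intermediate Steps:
h(E, W) = W² (h(E, W) = 0*E + W*W = 0 + W² = W²)
B(r, Z) = -8*Z + 14*r
z(S) = 853 + S
1/(304352 + z(B(23, h(-2, 6)))) = 1/(304352 + (853 + (-8*6² + 14*23))) = 1/(304352 + (853 + (-8*36 + 322))) = 1/(304352 + (853 + (-288 + 322))) = 1/(304352 + (853 + 34)) = 1/(304352 + 887) = 1/305239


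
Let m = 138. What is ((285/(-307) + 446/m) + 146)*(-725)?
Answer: -2277597650/21183 ≈ -1.0752e+5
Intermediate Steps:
((285/(-307) + 446/m) + 146)*(-725) = ((285/(-307) + 446/138) + 146)*(-725) = ((285*(-1/307) + 446*(1/138)) + 146)*(-725) = ((-285/307 + 223/69) + 146)*(-725) = (48796/21183 + 146)*(-725) = (3141514/21183)*(-725) = -2277597650/21183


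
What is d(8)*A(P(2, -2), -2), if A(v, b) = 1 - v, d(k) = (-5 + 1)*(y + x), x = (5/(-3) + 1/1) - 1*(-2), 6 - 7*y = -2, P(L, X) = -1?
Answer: -416/21 ≈ -19.810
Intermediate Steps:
y = 8/7 (y = 6/7 - ⅐*(-2) = 6/7 + 2/7 = 8/7 ≈ 1.1429)
x = 4/3 (x = (5*(-⅓) + 1*1) + 2 = (-5/3 + 1) + 2 = -⅔ + 2 = 4/3 ≈ 1.3333)
d(k) = -208/21 (d(k) = (-5 + 1)*(8/7 + 4/3) = -4*52/21 = -208/21)
d(8)*A(P(2, -2), -2) = -208*(1 - 1*(-1))/21 = -208*(1 + 1)/21 = -208/21*2 = -416/21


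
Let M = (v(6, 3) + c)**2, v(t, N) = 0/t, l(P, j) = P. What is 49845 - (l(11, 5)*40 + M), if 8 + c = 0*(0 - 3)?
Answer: 49341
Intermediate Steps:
v(t, N) = 0
c = -8 (c = -8 + 0*(0 - 3) = -8 + 0*(-3) = -8 + 0 = -8)
M = 64 (M = (0 - 8)**2 = (-8)**2 = 64)
49845 - (l(11, 5)*40 + M) = 49845 - (11*40 + 64) = 49845 - (440 + 64) = 49845 - 1*504 = 49845 - 504 = 49341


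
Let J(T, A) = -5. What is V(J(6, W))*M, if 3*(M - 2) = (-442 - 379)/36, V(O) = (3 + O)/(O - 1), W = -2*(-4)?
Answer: -605/324 ≈ -1.8673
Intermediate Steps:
W = 8
V(O) = (3 + O)/(-1 + O)
M = -605/108 (M = 2 + ((-442 - 379)/36)/3 = 2 + (-821*1/36)/3 = 2 + (1/3)*(-821/36) = 2 - 821/108 = -605/108 ≈ -5.6019)
V(J(6, W))*M = ((3 - 5)/(-1 - 5))*(-605/108) = (-2/(-6))*(-605/108) = -1/6*(-2)*(-605/108) = (1/3)*(-605/108) = -605/324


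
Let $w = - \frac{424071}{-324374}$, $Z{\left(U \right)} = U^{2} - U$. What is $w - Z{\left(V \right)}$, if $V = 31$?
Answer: $- \frac{301243749}{324374} \approx -928.69$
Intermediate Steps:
$w = \frac{424071}{324374}$ ($w = \left(-424071\right) \left(- \frac{1}{324374}\right) = \frac{424071}{324374} \approx 1.3074$)
$w - Z{\left(V \right)} = \frac{424071}{324374} - 31 \left(-1 + 31\right) = \frac{424071}{324374} - 31 \cdot 30 = \frac{424071}{324374} - 930 = - \frac{301243749}{324374}$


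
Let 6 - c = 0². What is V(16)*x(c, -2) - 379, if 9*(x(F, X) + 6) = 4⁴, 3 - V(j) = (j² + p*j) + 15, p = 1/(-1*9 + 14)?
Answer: -96989/15 ≈ -6465.9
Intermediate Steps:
p = ⅕ (p = 1/(-9 + 14) = 1/5 = ⅕ ≈ 0.20000)
c = 6 (c = 6 - 1*0² = 6 - 1*0 = 6 + 0 = 6)
V(j) = -12 - j² - j/5 (V(j) = 3 - ((j² + j/5) + 15) = 3 - (15 + j² + j/5) = 3 + (-15 - j² - j/5) = -12 - j² - j/5)
x(F, X) = 202/9 (x(F, X) = -6 + (⅑)*4⁴ = -6 + (⅑)*256 = -6 + 256/9 = 202/9)
V(16)*x(c, -2) - 379 = (-12 - 1*16² - ⅕*16)*(202/9) - 379 = (-12 - 1*256 - 16/5)*(202/9) - 379 = (-12 - 256 - 16/5)*(202/9) - 379 = -1356/5*202/9 - 379 = -91304/15 - 379 = -96989/15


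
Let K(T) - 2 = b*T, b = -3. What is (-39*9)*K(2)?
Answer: 1404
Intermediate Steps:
K(T) = 2 - 3*T
(-39*9)*K(2) = (-39*9)*(2 - 3*2) = -351*(2 - 6) = -351*(-4) = 1404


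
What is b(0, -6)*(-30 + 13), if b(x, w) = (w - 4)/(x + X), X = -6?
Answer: -85/3 ≈ -28.333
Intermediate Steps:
b(x, w) = (-4 + w)/(-6 + x) (b(x, w) = (w - 4)/(x - 6) = (-4 + w)/(-6 + x))
b(0, -6)*(-30 + 13) = ((-4 - 6)/(-6 + 0))*(-30 + 13) = (-10/(-6))*(-17) = -⅙*(-10)*(-17) = (5/3)*(-17) = -85/3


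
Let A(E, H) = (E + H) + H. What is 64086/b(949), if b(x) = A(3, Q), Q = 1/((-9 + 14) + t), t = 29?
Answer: 544731/26 ≈ 20951.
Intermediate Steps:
Q = 1/34 (Q = 1/((-9 + 14) + 29) = 1/(5 + 29) = 1/34 ≈ 0.029412)
A(E, H) = E + 2*H
b(x) = 52/17 (b(x) = 3 + 2*(1/34) = 3 + 1/17 = 52/17)
64086/b(949) = 64086/(52/17) = 64086*(17/52) = 544731/26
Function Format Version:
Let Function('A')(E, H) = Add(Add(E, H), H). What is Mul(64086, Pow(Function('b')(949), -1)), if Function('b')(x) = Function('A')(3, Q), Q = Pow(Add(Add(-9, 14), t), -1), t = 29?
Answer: Rational(544731, 26) ≈ 20951.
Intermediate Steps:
Q = Rational(1, 34) (Q = Pow(Add(Add(-9, 14), 29), -1) = Pow(Add(5, 29), -1) = Pow(34, -1) = Rational(1, 34) ≈ 0.029412)
Function('A')(E, H) = Add(E, Mul(2, H))
Function('b')(x) = Rational(52, 17) (Function('b')(x) = Add(3, Mul(2, Rational(1, 34))) = Add(3, Rational(1, 17)) = Rational(52, 17))
Mul(64086, Pow(Function('b')(949), -1)) = Mul(64086, Pow(Rational(52, 17), -1)) = Mul(64086, Rational(17, 52)) = Rational(544731, 26)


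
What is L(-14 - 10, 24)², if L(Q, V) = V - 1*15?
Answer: 81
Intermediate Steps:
L(Q, V) = -15 + V (L(Q, V) = V - 15 = -15 + V)
L(-14 - 10, 24)² = (-15 + 24)² = 9² = 81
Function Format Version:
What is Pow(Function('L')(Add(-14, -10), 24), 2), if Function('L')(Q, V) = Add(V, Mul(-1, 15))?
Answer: 81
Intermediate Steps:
Function('L')(Q, V) = Add(-15, V) (Function('L')(Q, V) = Add(V, -15) = Add(-15, V))
Pow(Function('L')(Add(-14, -10), 24), 2) = Pow(Add(-15, 24), 2) = Pow(9, 2) = 81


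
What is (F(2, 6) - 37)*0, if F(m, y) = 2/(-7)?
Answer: 0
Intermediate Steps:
F(m, y) = -2/7 (F(m, y) = 2*(-1/7) = -2/7)
(F(2, 6) - 37)*0 = (-2/7 - 37)*0 = -261/7*0 = 0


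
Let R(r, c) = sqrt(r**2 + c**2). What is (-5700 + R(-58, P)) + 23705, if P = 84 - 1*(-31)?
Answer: 18005 + sqrt(16589) ≈ 18134.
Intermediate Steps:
P = 115 (P = 84 + 31 = 115)
R(r, c) = sqrt(c**2 + r**2)
(-5700 + R(-58, P)) + 23705 = (-5700 + sqrt(115**2 + (-58)**2)) + 23705 = (-5700 + sqrt(13225 + 3364)) + 23705 = (-5700 + sqrt(16589)) + 23705 = 18005 + sqrt(16589)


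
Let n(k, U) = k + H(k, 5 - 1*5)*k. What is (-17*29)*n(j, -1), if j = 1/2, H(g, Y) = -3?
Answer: 493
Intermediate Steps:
j = 1/2 ≈ 0.50000
n(k, U) = -2*k (n(k, U) = k - 3*k = -2*k)
(-17*29)*n(j, -1) = (-17*29)*(-2*1/2) = -493*(-1) = 493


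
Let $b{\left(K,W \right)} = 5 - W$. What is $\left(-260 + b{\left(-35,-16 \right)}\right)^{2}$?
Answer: $57121$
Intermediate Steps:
$\left(-260 + b{\left(-35,-16 \right)}\right)^{2} = \left(-260 + \left(5 - -16\right)\right)^{2} = \left(-260 + \left(5 + 16\right)\right)^{2} = \left(-260 + 21\right)^{2} = \left(-239\right)^{2} = 57121$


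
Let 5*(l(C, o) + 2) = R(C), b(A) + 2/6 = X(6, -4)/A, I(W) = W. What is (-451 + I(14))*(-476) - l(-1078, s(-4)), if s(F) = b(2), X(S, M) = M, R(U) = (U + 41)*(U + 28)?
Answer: -9756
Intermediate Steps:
R(U) = (28 + U)*(41 + U) (R(U) = (41 + U)*(28 + U) = (28 + U)*(41 + U))
b(A) = -⅓ - 4/A
s(F) = -7/3 (s(F) = (⅓)*(-12 - 1*2)/2 = (⅓)*(½)*(-12 - 2) = (⅓)*(½)*(-14) = -7/3)
l(C, o) = 1138/5 + C²/5 + 69*C/5 (l(C, o) = -2 + (1148 + C² + 69*C)/5 = -2 + (1148/5 + C²/5 + 69*C/5) = 1138/5 + C²/5 + 69*C/5)
(-451 + I(14))*(-476) - l(-1078, s(-4)) = (-451 + 14)*(-476) - (1138/5 + (⅕)*(-1078)² + (69/5)*(-1078)) = -437*(-476) - (1138/5 + (⅕)*1162084 - 74382/5) = 208012 - (1138/5 + 1162084/5 - 74382/5) = 208012 - 1*217768 = 208012 - 217768 = -9756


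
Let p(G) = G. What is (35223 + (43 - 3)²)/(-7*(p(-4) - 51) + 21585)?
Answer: 36823/21970 ≈ 1.6761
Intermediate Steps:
(35223 + (43 - 3)²)/(-7*(p(-4) - 51) + 21585) = (35223 + (43 - 3)²)/(-7*(-4 - 51) + 21585) = (35223 + 40²)/(-7*(-55) + 21585) = (35223 + 1600)/(385 + 21585) = 36823/21970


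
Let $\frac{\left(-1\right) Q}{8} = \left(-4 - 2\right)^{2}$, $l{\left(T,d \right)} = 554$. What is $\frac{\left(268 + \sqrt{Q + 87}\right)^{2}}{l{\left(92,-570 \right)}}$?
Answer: $\frac{\left(268 + i \sqrt{201}\right)^{2}}{554} \approx 129.28 + 13.717 i$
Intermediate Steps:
$Q = -288$ ($Q = - 8 \left(-4 - 2\right)^{2} = - 8 \left(-6\right)^{2} = \left(-8\right) 36 = -288$)
$\frac{\left(268 + \sqrt{Q + 87}\right)^{2}}{l{\left(92,-570 \right)}} = \frac{\left(268 + \sqrt{-288 + 87}\right)^{2}}{554} = \left(268 + \sqrt{-201}\right)^{2} \cdot \frac{1}{554} = \left(268 + i \sqrt{201}\right)^{2} \cdot \frac{1}{554} = \frac{\left(268 + i \sqrt{201}\right)^{2}}{554}$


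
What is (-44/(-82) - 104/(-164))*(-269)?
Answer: -12912/41 ≈ -314.93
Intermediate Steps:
(-44/(-82) - 104/(-164))*(-269) = (-44*(-1/82) - 104*(-1/164))*(-269) = (22/41 + 26/41)*(-269) = (48/41)*(-269) = -12912/41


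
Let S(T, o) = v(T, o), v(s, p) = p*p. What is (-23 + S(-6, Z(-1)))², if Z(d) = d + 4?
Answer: 196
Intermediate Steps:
Z(d) = 4 + d
v(s, p) = p²
S(T, o) = o²
(-23 + S(-6, Z(-1)))² = (-23 + (4 - 1)²)² = (-23 + 3²)² = (-23 + 9)² = (-14)² = 196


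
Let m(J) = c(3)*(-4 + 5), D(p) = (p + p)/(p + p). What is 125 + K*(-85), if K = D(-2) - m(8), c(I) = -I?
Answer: -215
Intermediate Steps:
D(p) = 1 (D(p) = (2*p)/((2*p)) = (2*p)*(1/(2*p)) = 1)
m(J) = -3 (m(J) = (-1*3)*(-4 + 5) = -3*1 = -3)
K = 4 (K = 1 - 1*(-3) = 1 + 3 = 4)
125 + K*(-85) = 125 + 4*(-85) = 125 - 340 = -215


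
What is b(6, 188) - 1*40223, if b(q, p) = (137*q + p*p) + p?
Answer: -3869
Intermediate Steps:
b(q, p) = p + p**2 + 137*q (b(q, p) = (137*q + p**2) + p = (p**2 + 137*q) + p = p + p**2 + 137*q)
b(6, 188) - 1*40223 = (188 + 188**2 + 137*6) - 1*40223 = (188 + 35344 + 822) - 40223 = 36354 - 40223 = -3869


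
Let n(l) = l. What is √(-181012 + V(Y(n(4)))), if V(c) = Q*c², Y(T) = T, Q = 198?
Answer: 2*I*√44461 ≈ 421.72*I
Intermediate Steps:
V(c) = 198*c²
√(-181012 + V(Y(n(4)))) = √(-181012 + 198*4²) = √(-181012 + 198*16) = √(-181012 + 3168) = √(-177844) = 2*I*√44461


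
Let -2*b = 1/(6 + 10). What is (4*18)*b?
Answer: -9/4 ≈ -2.2500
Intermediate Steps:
b = -1/32 (b = -1/(2*(6 + 10)) = -½/16 = -½*1/16 = -1/32 ≈ -0.031250)
(4*18)*b = (4*18)*(-1/32) = 72*(-1/32) = -9/4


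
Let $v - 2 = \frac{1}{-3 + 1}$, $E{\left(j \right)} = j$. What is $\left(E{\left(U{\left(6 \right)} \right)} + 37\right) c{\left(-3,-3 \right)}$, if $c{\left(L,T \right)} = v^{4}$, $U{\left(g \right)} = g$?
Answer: $\frac{3483}{16} \approx 217.69$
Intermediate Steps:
$v = \frac{3}{2}$ ($v = 2 + \frac{1}{-3 + 1} = 2 + \frac{1}{-2} = 2 - \frac{1}{2} = \frac{3}{2} \approx 1.5$)
$c{\left(L,T \right)} = \frac{81}{16}$ ($c{\left(L,T \right)} = \left(\frac{3}{2}\right)^{4} = \frac{81}{16}$)
$\left(E{\left(U{\left(6 \right)} \right)} + 37\right) c{\left(-3,-3 \right)} = \left(6 + 37\right) \frac{81}{16} = 43 \cdot \frac{81}{16} = \frac{3483}{16}$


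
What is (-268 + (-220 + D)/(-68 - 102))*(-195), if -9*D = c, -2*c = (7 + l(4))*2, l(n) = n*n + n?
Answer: 1768377/34 ≈ 52011.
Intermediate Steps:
l(n) = n + n**2 (l(n) = n**2 + n = n + n**2)
c = -27 (c = -(7 + 4*(1 + 4))*2/2 = -(7 + 4*5)*2/2 = -(7 + 20)*2/2 = -27*2/2 = -1/2*54 = -27)
D = 3 (D = -1/9*(-27) = 3)
(-268 + (-220 + D)/(-68 - 102))*(-195) = (-268 + (-220 + 3)/(-68 - 102))*(-195) = (-268 - 217/(-170))*(-195) = (-268 - 217*(-1/170))*(-195) = (-268 + 217/170)*(-195) = -45343/170*(-195) = 1768377/34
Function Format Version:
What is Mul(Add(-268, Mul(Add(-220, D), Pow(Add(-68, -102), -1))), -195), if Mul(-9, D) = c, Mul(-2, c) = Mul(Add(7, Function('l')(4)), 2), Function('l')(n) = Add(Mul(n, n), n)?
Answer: Rational(1768377, 34) ≈ 52011.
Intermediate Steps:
Function('l')(n) = Add(n, Pow(n, 2)) (Function('l')(n) = Add(Pow(n, 2), n) = Add(n, Pow(n, 2)))
c = -27 (c = Mul(Rational(-1, 2), Mul(Add(7, Mul(4, Add(1, 4))), 2)) = Mul(Rational(-1, 2), Mul(Add(7, Mul(4, 5)), 2)) = Mul(Rational(-1, 2), Mul(Add(7, 20), 2)) = Mul(Rational(-1, 2), Mul(27, 2)) = Mul(Rational(-1, 2), 54) = -27)
D = 3 (D = Mul(Rational(-1, 9), -27) = 3)
Mul(Add(-268, Mul(Add(-220, D), Pow(Add(-68, -102), -1))), -195) = Mul(Add(-268, Mul(Add(-220, 3), Pow(Add(-68, -102), -1))), -195) = Mul(Add(-268, Mul(-217, Pow(-170, -1))), -195) = Mul(Add(-268, Mul(-217, Rational(-1, 170))), -195) = Mul(Add(-268, Rational(217, 170)), -195) = Mul(Rational(-45343, 170), -195) = Rational(1768377, 34)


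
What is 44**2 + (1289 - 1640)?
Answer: 1585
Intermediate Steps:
44**2 + (1289 - 1640) = 1936 - 351 = 1585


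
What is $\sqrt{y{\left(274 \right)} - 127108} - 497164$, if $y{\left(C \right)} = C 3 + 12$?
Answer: $-497164 + i \sqrt{126274} \approx -4.9716 \cdot 10^{5} + 355.35 i$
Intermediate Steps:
$y{\left(C \right)} = 12 + 3 C$ ($y{\left(C \right)} = 3 C + 12 = 12 + 3 C$)
$\sqrt{y{\left(274 \right)} - 127108} - 497164 = \sqrt{\left(12 + 3 \cdot 274\right) - 127108} - 497164 = \sqrt{\left(12 + 822\right) - 127108} - 497164 = \sqrt{834 - 127108} - 497164 = \sqrt{-126274} - 497164 = i \sqrt{126274} - 497164 = -497164 + i \sqrt{126274}$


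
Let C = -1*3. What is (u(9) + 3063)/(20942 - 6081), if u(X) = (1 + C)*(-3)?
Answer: 279/1351 ≈ 0.20651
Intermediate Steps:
C = -3
u(X) = 6 (u(X) = (1 - 3)*(-3) = -2*(-3) = 6)
(u(9) + 3063)/(20942 - 6081) = (6 + 3063)/(20942 - 6081) = 3069/14861 = 3069*(1/14861) = 279/1351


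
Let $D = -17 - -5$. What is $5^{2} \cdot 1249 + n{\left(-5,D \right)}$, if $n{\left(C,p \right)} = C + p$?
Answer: $31208$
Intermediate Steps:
$D = -12$ ($D = -17 + 5 = -12$)
$5^{2} \cdot 1249 + n{\left(-5,D \right)} = 5^{2} \cdot 1249 - 17 = 25 \cdot 1249 - 17 = 31225 - 17 = 31208$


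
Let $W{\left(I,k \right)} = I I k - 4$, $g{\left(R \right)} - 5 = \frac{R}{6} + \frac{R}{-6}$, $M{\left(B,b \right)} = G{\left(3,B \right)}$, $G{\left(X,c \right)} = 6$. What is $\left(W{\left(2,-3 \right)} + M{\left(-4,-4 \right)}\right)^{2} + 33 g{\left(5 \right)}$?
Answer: $265$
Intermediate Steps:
$M{\left(B,b \right)} = 6$
$g{\left(R \right)} = 5$ ($g{\left(R \right)} = 5 + \left(\frac{R}{6} + \frac{R}{-6}\right) = 5 + \left(R \frac{1}{6} + R \left(- \frac{1}{6}\right)\right) = 5 + \left(\frac{R}{6} - \frac{R}{6}\right) = 5 + 0 = 5$)
$W{\left(I,k \right)} = -4 + k I^{2}$ ($W{\left(I,k \right)} = I^{2} k - 4 = k I^{2} - 4 = -4 + k I^{2}$)
$\left(W{\left(2,-3 \right)} + M{\left(-4,-4 \right)}\right)^{2} + 33 g{\left(5 \right)} = \left(\left(-4 - 3 \cdot 2^{2}\right) + 6\right)^{2} + 33 \cdot 5 = \left(\left(-4 - 12\right) + 6\right)^{2} + 165 = \left(-16 + 6\right)^{2} + 165 = \left(-10\right)^{2} + 165 = 100 + 165 = 265$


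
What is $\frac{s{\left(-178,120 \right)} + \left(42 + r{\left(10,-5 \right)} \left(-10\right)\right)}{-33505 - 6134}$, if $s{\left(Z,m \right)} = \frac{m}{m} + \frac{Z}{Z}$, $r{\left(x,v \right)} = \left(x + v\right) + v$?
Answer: $- \frac{44}{39639} \approx -0.00111$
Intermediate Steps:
$r{\left(x,v \right)} = x + 2 v$ ($r{\left(x,v \right)} = \left(v + x\right) + v = x + 2 v$)
$s{\left(Z,m \right)} = 2$ ($s{\left(Z,m \right)} = 1 + 1 = 2$)
$\frac{s{\left(-178,120 \right)} + \left(42 + r{\left(10,-5 \right)} \left(-10\right)\right)}{-33505 - 6134} = \frac{2 + \left(42 + \left(10 + 2 \left(-5\right)\right) \left(-10\right)\right)}{-33505 - 6134} = \frac{2 + \left(42 + \left(10 - 10\right) \left(-10\right)\right)}{-39639} = \left(2 + \left(42 + 0 \left(-10\right)\right)\right) \left(- \frac{1}{39639}\right) = \left(2 + \left(42 + 0\right)\right) \left(- \frac{1}{39639}\right) = \left(2 + 42\right) \left(- \frac{1}{39639}\right) = 44 \left(- \frac{1}{39639}\right) = - \frac{44}{39639}$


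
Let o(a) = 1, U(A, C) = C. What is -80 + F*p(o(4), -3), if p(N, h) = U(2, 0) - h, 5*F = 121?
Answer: -37/5 ≈ -7.4000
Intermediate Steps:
F = 121/5 (F = (1/5)*121 = 121/5 ≈ 24.200)
p(N, h) = -h (p(N, h) = 0 - h = -h)
-80 + F*p(o(4), -3) = -80 + 121*(-1*(-3))/5 = -80 + (121/5)*3 = -80 + 363/5 = -37/5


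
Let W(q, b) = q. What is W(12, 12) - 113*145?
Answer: -16373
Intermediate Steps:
W(12, 12) - 113*145 = 12 - 113*145 = 12 - 16385 = -16373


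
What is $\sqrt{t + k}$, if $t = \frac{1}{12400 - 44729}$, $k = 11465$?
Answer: $\frac{4 \sqrt{748925499421}}{32329} \approx 107.07$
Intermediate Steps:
$t = - \frac{1}{32329}$ ($t = \frac{1}{-32329} = - \frac{1}{32329} \approx -3.0932 \cdot 10^{-5}$)
$\sqrt{t + k} = \sqrt{- \frac{1}{32329} + 11465} = \sqrt{\frac{370651984}{32329}} = \frac{4 \sqrt{748925499421}}{32329}$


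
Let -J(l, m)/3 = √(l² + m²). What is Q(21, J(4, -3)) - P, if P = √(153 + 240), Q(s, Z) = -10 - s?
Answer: -31 - √393 ≈ -50.824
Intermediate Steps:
J(l, m) = -3*√(l² + m²)
P = √393 ≈ 19.824
Q(21, J(4, -3)) - P = (-10 - 1*21) - √393 = (-10 - 21) - √393 = -31 - √393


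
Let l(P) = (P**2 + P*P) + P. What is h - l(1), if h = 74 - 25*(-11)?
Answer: 346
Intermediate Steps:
h = 349 (h = 74 + 275 = 349)
l(P) = P + 2*P**2 (l(P) = (P**2 + P**2) + P = 2*P**2 + P = P + 2*P**2)
h - l(1) = 349 - (1 + 2*1) = 349 - (1 + 2) = 349 - 3 = 346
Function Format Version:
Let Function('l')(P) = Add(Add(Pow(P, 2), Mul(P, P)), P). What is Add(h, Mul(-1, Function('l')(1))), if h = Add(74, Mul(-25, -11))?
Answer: 346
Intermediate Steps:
h = 349 (h = Add(74, 275) = 349)
Function('l')(P) = Add(P, Mul(2, Pow(P, 2))) (Function('l')(P) = Add(Add(Pow(P, 2), Pow(P, 2)), P) = Add(Mul(2, Pow(P, 2)), P) = Add(P, Mul(2, Pow(P, 2))))
Add(h, Mul(-1, Function('l')(1))) = Add(349, Mul(-1, Mul(1, Add(1, Mul(2, 1))))) = Add(349, Mul(-1, Mul(1, Add(1, 2)))) = Add(349, Mul(-1, Mul(1, 3))) = Add(349, Mul(-1, 3)) = Add(349, -3) = 346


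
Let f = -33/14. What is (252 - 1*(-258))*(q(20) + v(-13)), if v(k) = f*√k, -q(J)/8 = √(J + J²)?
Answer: -8160*√105 - 8415*I*√13/7 ≈ -83615.0 - 4334.4*I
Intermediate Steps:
q(J) = -8*√(J + J²)
f = -33/14 (f = -33*1/14 = -33/14 ≈ -2.3571)
v(k) = -33*√k/14
(252 - 1*(-258))*(q(20) + v(-13)) = (252 - 1*(-258))*(-8*2*√5*√(1 + 20) - 33*I*√13/14) = (252 + 258)*(-8*2*√105 - 33*I*√13/14) = 510*(-16*√105 - 33*I*√13/14) = -8160*√105 - 8415*I*√13/7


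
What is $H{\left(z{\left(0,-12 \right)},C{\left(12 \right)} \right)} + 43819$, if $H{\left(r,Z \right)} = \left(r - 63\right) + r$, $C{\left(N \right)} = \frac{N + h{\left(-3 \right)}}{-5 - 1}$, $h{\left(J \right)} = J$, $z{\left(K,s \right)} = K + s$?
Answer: $43732$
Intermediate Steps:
$C{\left(N \right)} = \frac{1}{2} - \frac{N}{6}$ ($C{\left(N \right)} = \frac{N - 3}{-5 - 1} = \frac{-3 + N}{-6} = \left(-3 + N\right) \left(- \frac{1}{6}\right) = \frac{1}{2} - \frac{N}{6}$)
$H{\left(r,Z \right)} = -63 + 2 r$ ($H{\left(r,Z \right)} = \left(-63 + r\right) + r = -63 + 2 r$)
$H{\left(z{\left(0,-12 \right)},C{\left(12 \right)} \right)} + 43819 = \left(-63 + 2 \left(0 - 12\right)\right) + 43819 = \left(-63 + 2 \left(-12\right)\right) + 43819 = \left(-63 - 24\right) + 43819 = -87 + 43819 = 43732$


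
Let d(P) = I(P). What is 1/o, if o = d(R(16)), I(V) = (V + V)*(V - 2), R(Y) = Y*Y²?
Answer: 1/33538048 ≈ 2.9817e-8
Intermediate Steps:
R(Y) = Y³
I(V) = 2*V*(-2 + V) (I(V) = (2*V)*(-2 + V) = 2*V*(-2 + V))
d(P) = 2*P*(-2 + P)
o = 33538048 (o = 2*16³*(-2 + 16³) = 2*4096*(-2 + 4096) = 2*4096*4094 = 33538048)
1/o = 1/33538048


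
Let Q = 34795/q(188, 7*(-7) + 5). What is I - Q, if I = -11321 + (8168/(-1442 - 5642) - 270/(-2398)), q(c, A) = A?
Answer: -8131763993/772156 ≈ -10531.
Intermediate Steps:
I = -2185595362/193039 (I = -11321 + (8168/(-7084) - 270*(-1/2398)) = -11321 + (8168*(-1/7084) + 135/1199) = -11321 + (-2042/1771 + 135/1199) = -11321 - 200843/193039 = -2185595362/193039 ≈ -11322.)
Q = -34795/44 (Q = 34795/(7*(-7) + 5) = 34795/(-49 + 5) = 34795/(-44) = 34795*(-1/44) = -34795/44 ≈ -790.79)
I - Q = -2185595362/193039 - 1*(-34795/44) = -2185595362/193039 + 34795/44 = -8131763993/772156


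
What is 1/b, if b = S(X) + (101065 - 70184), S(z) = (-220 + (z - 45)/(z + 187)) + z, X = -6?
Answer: 181/5548504 ≈ 3.2621e-5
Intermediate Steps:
S(z) = -220 + z + (-45 + z)/(187 + z) (S(z) = (-220 + (-45 + z)/(187 + z)) + z = -220 + z + (-45 + z)/(187 + z))
b = 5548504/181 (b = (-41185 + (-6)² - 32*(-6))/(187 - 6) + (101065 - 70184) = (-41185 + 36 + 192)/181 + 30881 = (1/181)*(-40957) + 30881 = -40957/181 + 30881 = 5548504/181 ≈ 30655.)
1/b = 1/(5548504/181) = 181/5548504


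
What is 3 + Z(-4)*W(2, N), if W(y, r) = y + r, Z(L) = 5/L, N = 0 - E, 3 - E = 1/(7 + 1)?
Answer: 131/32 ≈ 4.0938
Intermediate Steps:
E = 23/8 (E = 3 - 1/(7 + 1) = 3 - 1/8 = 3 - 1*⅛ = 3 - ⅛ = 23/8 ≈ 2.8750)
N = -23/8 (N = 0 - 1*23/8 = 0 - 23/8 = -23/8 ≈ -2.8750)
W(y, r) = r + y
3 + Z(-4)*W(2, N) = 3 + (5/(-4))*(-23/8 + 2) = 3 + (5*(-¼))*(-7/8) = 3 - 5/4*(-7/8) = 3 + 35/32 = 131/32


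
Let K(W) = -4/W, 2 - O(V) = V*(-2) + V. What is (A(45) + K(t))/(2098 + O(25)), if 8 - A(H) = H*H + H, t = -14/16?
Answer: -14402/14875 ≈ -0.96820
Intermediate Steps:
t = -7/8 (t = -14*1/16 = -7/8 ≈ -0.87500)
O(V) = 2 + V (O(V) = 2 - (V*(-2) + V) = 2 - (-2*V + V) = 2 - (-1)*V = 2 + V)
A(H) = 8 - H - H² (A(H) = 8 - (H*H + H) = 8 - (H² + H) = 8 - (H + H²) = 8 + (-H - H²) = 8 - H - H²)
K(W) = -4/W
(A(45) + K(t))/(2098 + O(25)) = ((8 - 1*45 - 1*45²) - 4/(-7/8))/(2098 + (2 + 25)) = ((8 - 45 - 1*2025) - 4*(-8/7))/(2098 + 27) = ((8 - 45 - 2025) + 32/7)/2125 = (-2062 + 32/7)*(1/2125) = -14402/7*1/2125 = -14402/14875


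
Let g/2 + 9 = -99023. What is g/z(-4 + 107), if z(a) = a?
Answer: -198064/103 ≈ -1923.0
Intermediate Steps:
g = -198064 (g = -18 + 2*(-99023) = -18 - 198046 = -198064)
g/z(-4 + 107) = -198064/(-4 + 107) = -198064/103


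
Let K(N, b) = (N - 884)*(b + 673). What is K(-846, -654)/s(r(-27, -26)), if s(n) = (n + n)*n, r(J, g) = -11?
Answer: -16435/121 ≈ -135.83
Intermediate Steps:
K(N, b) = (-884 + N)*(673 + b)
s(n) = 2*n**2 (s(n) = (2*n)*n = 2*n**2)
K(-846, -654)/s(r(-27, -26)) = (-594932 - 884*(-654) + 673*(-846) - 846*(-654))/((2*(-11)**2)) = (-594932 + 578136 - 569358 + 553284)/((2*121)) = -32870/242 = -32870*1/242 = -16435/121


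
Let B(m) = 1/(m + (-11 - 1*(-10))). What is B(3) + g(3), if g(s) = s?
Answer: 7/2 ≈ 3.5000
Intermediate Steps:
B(m) = 1/(-1 + m) (B(m) = 1/(m + (-11 + 10)) = 1/(m - 1) = 1/(-1 + m))
B(3) + g(3) = 1/(-1 + 3) + 3 = 1/2 + 3 = ½ + 3 = 7/2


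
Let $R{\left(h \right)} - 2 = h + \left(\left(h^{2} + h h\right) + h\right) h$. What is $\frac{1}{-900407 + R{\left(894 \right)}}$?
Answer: $\frac{1}{1428933693} \approx 6.9982 \cdot 10^{-10}$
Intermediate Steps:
$R{\left(h \right)} = 2 + h + h \left(h + 2 h^{2}\right)$ ($R{\left(h \right)} = 2 + \left(h + \left(\left(h^{2} + h h\right) + h\right) h\right) = 2 + \left(h + \left(\left(h^{2} + h^{2}\right) + h\right) h\right) = 2 + \left(h + \left(2 h^{2} + h\right) h\right) = 2 + \left(h + \left(h + 2 h^{2}\right) h\right) = 2 + \left(h + h \left(h + 2 h^{2}\right)\right) = 2 + h + h \left(h + 2 h^{2}\right)$)
$\frac{1}{-900407 + R{\left(894 \right)}} = \frac{1}{-900407 + \left(2 + 894 + 894^{2} + 2 \cdot 894^{3}\right)} = \frac{1}{-900407 + \left(2 + 894 + 799236 + 2 \cdot 714516984\right)} = \frac{1}{-900407 + \left(2 + 894 + 799236 + 1429033968\right)} = \frac{1}{-900407 + 1429834100} = \frac{1}{1428933693}$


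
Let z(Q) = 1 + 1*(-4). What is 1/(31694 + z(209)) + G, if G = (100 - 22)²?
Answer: 192808045/31691 ≈ 6084.0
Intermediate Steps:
z(Q) = -3 (z(Q) = 1 - 4 = -3)
G = 6084 (G = 78² = 6084)
1/(31694 + z(209)) + G = 1/(31694 - 3) + 6084 = 1/31691 + 6084 = 192808045/31691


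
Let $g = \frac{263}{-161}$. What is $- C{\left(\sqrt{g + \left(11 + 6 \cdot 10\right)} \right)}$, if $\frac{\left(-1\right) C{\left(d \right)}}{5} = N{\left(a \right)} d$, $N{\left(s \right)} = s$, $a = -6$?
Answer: $- \frac{120 \sqrt{112378}}{161} \approx -249.86$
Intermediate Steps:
$g = - \frac{263}{161}$ ($g = 263 \left(- \frac{1}{161}\right) = - \frac{263}{161} \approx -1.6335$)
$C{\left(d \right)} = 30 d$ ($C{\left(d \right)} = - 5 \left(- 6 d\right) = 30 d$)
$- C{\left(\sqrt{g + \left(11 + 6 \cdot 10\right)} \right)} = - 30 \sqrt{- \frac{263}{161} + \left(11 + 6 \cdot 10\right)} = - 30 \sqrt{- \frac{263}{161} + \left(11 + 60\right)} = - 30 \sqrt{- \frac{263}{161} + 71} = - 30 \sqrt{\frac{11168}{161}} = - 30 \frac{4 \sqrt{112378}}{161} = - \frac{120 \sqrt{112378}}{161}$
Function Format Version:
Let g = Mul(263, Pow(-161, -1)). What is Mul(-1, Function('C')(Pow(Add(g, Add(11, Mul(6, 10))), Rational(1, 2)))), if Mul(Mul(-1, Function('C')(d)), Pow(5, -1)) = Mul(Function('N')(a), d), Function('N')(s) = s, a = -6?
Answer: Mul(Rational(-120, 161), Pow(112378, Rational(1, 2))) ≈ -249.86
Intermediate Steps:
g = Rational(-263, 161) (g = Mul(263, Rational(-1, 161)) = Rational(-263, 161) ≈ -1.6335)
Function('C')(d) = Mul(30, d) (Function('C')(d) = Mul(-5, Mul(-6, d)) = Mul(30, d))
Mul(-1, Function('C')(Pow(Add(g, Add(11, Mul(6, 10))), Rational(1, 2)))) = Mul(-1, Mul(30, Pow(Add(Rational(-263, 161), Add(11, Mul(6, 10))), Rational(1, 2)))) = Mul(-1, Mul(30, Pow(Add(Rational(-263, 161), Add(11, 60)), Rational(1, 2)))) = Mul(-1, Mul(30, Pow(Add(Rational(-263, 161), 71), Rational(1, 2)))) = Mul(-1, Mul(30, Pow(Rational(11168, 161), Rational(1, 2)))) = Mul(-1, Mul(30, Mul(Rational(4, 161), Pow(112378, Rational(1, 2))))) = Mul(-1, Mul(Rational(120, 161), Pow(112378, Rational(1, 2)))) = Mul(Rational(-120, 161), Pow(112378, Rational(1, 2)))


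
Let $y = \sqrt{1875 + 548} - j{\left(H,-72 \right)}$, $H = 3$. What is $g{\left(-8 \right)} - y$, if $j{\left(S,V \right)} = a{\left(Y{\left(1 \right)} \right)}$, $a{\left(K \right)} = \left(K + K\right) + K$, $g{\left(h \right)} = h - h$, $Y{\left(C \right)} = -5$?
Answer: $-15 - \sqrt{2423} \approx -64.224$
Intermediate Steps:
$g{\left(h \right)} = 0$
$a{\left(K \right)} = 3 K$ ($a{\left(K \right)} = 2 K + K = 3 K$)
$j{\left(S,V \right)} = -15$ ($j{\left(S,V \right)} = 3 \left(-5\right) = -15$)
$y = 15 + \sqrt{2423}$ ($y = \sqrt{1875 + 548} - -15 = \sqrt{2423} + 15 = 15 + \sqrt{2423} \approx 64.224$)
$g{\left(-8 \right)} - y = 0 - \left(15 + \sqrt{2423}\right) = -15 - \sqrt{2423}$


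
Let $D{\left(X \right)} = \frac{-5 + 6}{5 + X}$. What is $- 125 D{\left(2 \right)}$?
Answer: $- \frac{125}{7} \approx -17.857$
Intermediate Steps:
$D{\left(X \right)} = \frac{1}{5 + X}$ ($D{\left(X \right)} = 1 \frac{1}{5 + X} = \frac{1}{5 + X}$)
$- 125 D{\left(2 \right)} = - \frac{125}{5 + 2} = - \frac{125}{7}$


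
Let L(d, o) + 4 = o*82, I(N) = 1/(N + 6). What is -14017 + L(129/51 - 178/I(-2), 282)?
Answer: 9103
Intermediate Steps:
I(N) = 1/(6 + N)
L(d, o) = -4 + 82*o (L(d, o) = -4 + o*82 = -4 + 82*o)
-14017 + L(129/51 - 178/I(-2), 282) = -14017 + (-4 + 82*282) = -14017 + (-4 + 23124) = -14017 + 23120 = 9103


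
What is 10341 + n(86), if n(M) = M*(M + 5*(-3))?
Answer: 16447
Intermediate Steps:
n(M) = M*(-15 + M) (n(M) = M*(M - 15) = M*(-15 + M))
10341 + n(86) = 10341 + 86*(-15 + 86) = 10341 + 86*71 = 10341 + 6106 = 16447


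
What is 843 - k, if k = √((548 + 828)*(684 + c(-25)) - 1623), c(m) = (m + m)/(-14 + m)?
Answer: 843 - √1431755481/39 ≈ -127.22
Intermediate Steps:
c(m) = 2*m/(-14 + m) (c(m) = (2*m)/(-14 + m) = 2*m/(-14 + m))
k = √1431755481/39 (k = √((548 + 828)*(684 + 2*(-25)/(-14 - 25)) - 1623) = √(1376*(684 + 2*(-25)/(-39)) - 1623) = √(1376*(684 + 2*(-25)*(-1/39)) - 1623) = √(1376*(684 + 50/39) - 1623) = √(1376*(26726/39) - 1623) = √(36774976/39 - 1623) = √(36711679/39) = √1431755481/39 ≈ 970.22)
843 - k = 843 - √1431755481/39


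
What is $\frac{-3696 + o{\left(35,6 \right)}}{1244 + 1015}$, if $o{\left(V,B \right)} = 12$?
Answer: $- \frac{1228}{753} \approx -1.6308$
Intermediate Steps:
$\frac{-3696 + o{\left(35,6 \right)}}{1244 + 1015} = \frac{-3696 + 12}{1244 + 1015} = - \frac{3684}{2259} = \left(-3684\right) \frac{1}{2259} = - \frac{1228}{753}$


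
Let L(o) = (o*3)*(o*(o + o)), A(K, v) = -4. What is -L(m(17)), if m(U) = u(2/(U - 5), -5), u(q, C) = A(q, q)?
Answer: 384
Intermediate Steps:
u(q, C) = -4
m(U) = -4
L(o) = 6*o³ (L(o) = (3*o)*(o*(2*o)) = (3*o)*(2*o²) = 6*o³)
-L(m(17)) = -6*(-4)³ = -6*(-64) = -1*(-384) = 384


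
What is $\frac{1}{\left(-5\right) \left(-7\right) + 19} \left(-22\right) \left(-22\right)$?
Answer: $\frac{242}{27} \approx 8.963$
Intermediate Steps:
$\frac{1}{\left(-5\right) \left(-7\right) + 19} \left(-22\right) \left(-22\right) = \frac{1}{35 + 19} \left(-22\right) \left(-22\right) = \frac{1}{54} \left(-22\right) \left(-22\right) = \left(- \frac{11}{27}\right) \left(-22\right) = \frac{242}{27}$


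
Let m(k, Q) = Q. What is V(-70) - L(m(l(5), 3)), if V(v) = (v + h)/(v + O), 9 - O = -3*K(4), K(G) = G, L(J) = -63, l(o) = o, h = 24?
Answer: 3133/49 ≈ 63.939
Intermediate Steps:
O = 21 (O = 9 - (-3)*4 = 9 - 1*(-12) = 9 + 12 = 21)
V(v) = (24 + v)/(21 + v) (V(v) = (v + 24)/(v + 21) = (24 + v)/(21 + v))
V(-70) - L(m(l(5), 3)) = (24 - 70)/(21 - 70) - 1*(-63) = -46/(-49) + 63 = -1/49*(-46) + 63 = 46/49 + 63 = 3133/49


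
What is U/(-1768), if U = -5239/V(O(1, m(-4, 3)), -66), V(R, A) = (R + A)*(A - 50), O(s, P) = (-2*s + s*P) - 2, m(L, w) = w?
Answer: 403/1056992 ≈ 0.00038127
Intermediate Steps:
O(s, P) = -2 - 2*s + P*s (O(s, P) = (-2*s + P*s) - 2 = -2 - 2*s + P*s)
V(R, A) = (-50 + A)*(A + R) (V(R, A) = (A + R)*(-50 + A) = (-50 + A)*(A + R))
U = -5239/7772 (U = -5239/((-66)² - 50*(-66) - 50*(-2 - 2*1 + 3*1) - 66*(-2 - 2*1 + 3*1)) = -5239/(4356 + 3300 - 50*(-2 - 2 + 3) - 66*(-2 - 2 + 3)) = -5239/(4356 + 3300 - 50*(-1) - 66*(-1)) = -5239/(4356 + 3300 + 50 + 66) = -5239/7772 ≈ -0.67409)
U/(-1768) = -5239/7772/(-1768) = -5239/7772*(-1/1768) = 403/1056992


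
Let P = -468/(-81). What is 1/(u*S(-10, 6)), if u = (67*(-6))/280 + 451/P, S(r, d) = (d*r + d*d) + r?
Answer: -455/1185342 ≈ -0.00038386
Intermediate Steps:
S(r, d) = r + d**2 + d*r (S(r, d) = (d*r + d**2) + r = (d**2 + d*r) + r = r + d**2 + d*r)
P = 52/9 (P = -468*(-1/81) = 52/9 ≈ 5.7778)
u = 34863/455 (u = (67*(-6))/280 + 451/(52/9) = -402*1/280 + 451*(9/52) = -201/140 + 4059/52 = 34863/455 ≈ 76.622)
1/(u*S(-10, 6)) = 1/((34863/455)*(-10 + 6**2 + 6*(-10))) = 455/(34863*(-10 + 36 - 60)) = (455/34863)/(-34) = (455/34863)*(-1/34) = -455/1185342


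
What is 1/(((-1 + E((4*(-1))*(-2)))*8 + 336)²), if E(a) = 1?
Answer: 1/112896 ≈ 8.8577e-6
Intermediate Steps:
1/(((-1 + E((4*(-1))*(-2)))*8 + 336)²) = 1/(((-1 + 1)*8 + 336)²) = 1/((0*8 + 336)²) = 1/((0 + 336)²) = 1/(336²) = 1/112896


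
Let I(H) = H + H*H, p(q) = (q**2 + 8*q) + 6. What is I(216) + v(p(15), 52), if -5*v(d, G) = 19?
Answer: 234341/5 ≈ 46868.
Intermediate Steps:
p(q) = 6 + q**2 + 8*q
v(d, G) = -19/5 (v(d, G) = -1/5*19 = -19/5)
I(H) = H + H**2
I(216) + v(p(15), 52) = 216*(1 + 216) - 19/5 = 216*217 - 19/5 = 46872 - 19/5 = 234341/5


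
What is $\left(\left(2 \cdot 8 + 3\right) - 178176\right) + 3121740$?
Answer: $2943583$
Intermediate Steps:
$\left(\left(2 \cdot 8 + 3\right) - 178176\right) + 3121740 = \left(\left(16 + 3\right) - 178176\right) + 3121740 = \left(19 - 178176\right) + 3121740 = -178157 + 3121740 = 2943583$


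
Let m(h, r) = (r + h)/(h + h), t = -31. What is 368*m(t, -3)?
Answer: 6256/31 ≈ 201.81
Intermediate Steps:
m(h, r) = (h + r)/(2*h) (m(h, r) = (h + r)/((2*h)) = (h + r)*(1/(2*h)) = (h + r)/(2*h))
368*m(t, -3) = 368*((½)*(-31 - 3)/(-31)) = 368*((½)*(-1/31)*(-34)) = 368*(17/31) = 6256/31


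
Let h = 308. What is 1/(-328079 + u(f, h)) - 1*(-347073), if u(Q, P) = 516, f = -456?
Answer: 113688273098/327563 ≈ 3.4707e+5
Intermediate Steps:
1/(-328079 + u(f, h)) - 1*(-347073) = 1/(-328079 + 516) - 1*(-347073) = 1/(-327563) + 347073 = -1/327563 + 347073 = 113688273098/327563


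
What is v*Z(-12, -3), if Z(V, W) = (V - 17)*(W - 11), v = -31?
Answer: -12586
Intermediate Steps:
Z(V, W) = (-17 + V)*(-11 + W)
v*Z(-12, -3) = -31*(187 - 17*(-3) - 11*(-12) - 12*(-3)) = -31*(187 + 51 + 132 + 36) = -31*406 = -12586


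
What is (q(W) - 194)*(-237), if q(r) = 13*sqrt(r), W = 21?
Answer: 45978 - 3081*sqrt(21) ≈ 31859.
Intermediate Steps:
(q(W) - 194)*(-237) = (13*sqrt(21) - 194)*(-237) = (-194 + 13*sqrt(21))*(-237) = 45978 - 3081*sqrt(21)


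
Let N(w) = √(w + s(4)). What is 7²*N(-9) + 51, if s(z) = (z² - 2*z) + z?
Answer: 51 + 49*√3 ≈ 135.87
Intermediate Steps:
s(z) = z² - z
N(w) = √(12 + w) (N(w) = √(w + 4*(-1 + 4)) = √(w + 4*3) = √(w + 12) = √(12 + w))
7²*N(-9) + 51 = 7²*√(12 - 9) + 51 = 49*√3 + 51 = 51 + 49*√3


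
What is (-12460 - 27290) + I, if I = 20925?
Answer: -18825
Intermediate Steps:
(-12460 - 27290) + I = (-12460 - 27290) + 20925 = -39750 + 20925 = -18825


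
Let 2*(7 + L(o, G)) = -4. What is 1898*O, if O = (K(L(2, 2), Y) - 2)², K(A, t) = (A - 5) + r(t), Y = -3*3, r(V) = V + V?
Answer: 2194088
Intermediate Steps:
L(o, G) = -9 (L(o, G) = -7 + (½)*(-4) = -7 - 2 = -9)
r(V) = 2*V
Y = -9
K(A, t) = -5 + A + 2*t (K(A, t) = (A - 5) + 2*t = (-5 + A) + 2*t = -5 + A + 2*t)
O = 1156 (O = ((-5 - 9 + 2*(-9)) - 2)² = ((-5 - 9 - 18) - 2)² = (-32 - 2)² = (-34)² = 1156)
1898*O = 1898*1156 = 2194088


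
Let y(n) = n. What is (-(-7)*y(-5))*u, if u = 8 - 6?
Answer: -70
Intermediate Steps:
u = 2
(-(-7)*y(-5))*u = -(-7)*(-5)*2 = -7*5*2 = -35*2 = -70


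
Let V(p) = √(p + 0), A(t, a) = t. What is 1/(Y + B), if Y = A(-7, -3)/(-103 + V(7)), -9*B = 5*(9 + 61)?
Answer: -529173/20542963 - 9*√7/20542963 ≈ -0.025761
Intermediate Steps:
V(p) = √p
B = -350/9 (B = -5*(9 + 61)/9 = -5*70/9 = -⅑*350 = -350/9 ≈ -38.889)
Y = -7/(-103 + √7) ≈ 0.069753
1/(Y + B) = 1/((721/10602 + 7*√7/10602) - 350/9) = 1/(-45731/1178 + 7*√7/10602)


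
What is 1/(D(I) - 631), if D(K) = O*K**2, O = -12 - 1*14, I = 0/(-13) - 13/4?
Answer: -8/7245 ≈ -0.0011042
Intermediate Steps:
I = -13/4 (I = 0*(-1/13) - 13*1/4 = 0 - 13/4 = -13/4 ≈ -3.2500)
O = -26 (O = -12 - 14 = -26)
D(K) = -26*K**2
1/(D(I) - 631) = 1/(-26*(-13/4)**2 - 631) = 1/(-26*169/16 - 631) = 1/(-2197/8 - 631) = 1/(-7245/8) = -8/7245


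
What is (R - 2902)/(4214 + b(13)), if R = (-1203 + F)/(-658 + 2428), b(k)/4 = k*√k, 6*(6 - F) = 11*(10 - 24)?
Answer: -16237736669/23526809910 + 100185371*√13/11763404955 ≈ -0.65947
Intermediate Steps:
F = 95/3 (F = 6 - 11*(10 - 24)/6 = 6 - 11*(-14)/6 = 6 - ⅙*(-154) = 6 + 77/3 = 95/3 ≈ 31.667)
b(k) = 4*k^(3/2) (b(k) = 4*(k*√k) = 4*k^(3/2))
R = -1757/2655 (R = (-1203 + 95/3)/(-658 + 2428) = -3514/3/1770 = -3514/3*1/1770 = -1757/2655 ≈ -0.66177)
(R - 2902)/(4214 + b(13)) = (-1757/2655 - 2902)/(4214 + 4*13^(3/2)) = -7706567/(2655*(4214 + 4*(13*√13))) = -7706567/(2655*(4214 + 52*√13))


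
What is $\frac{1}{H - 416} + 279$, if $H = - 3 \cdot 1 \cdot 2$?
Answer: $\frac{117737}{422} \approx 279.0$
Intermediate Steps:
$H = -6$ ($H = \left(-3\right) 2 = -6$)
$\frac{1}{H - 416} + 279 = \frac{1}{-6 - 416} + 279 = \frac{1}{-422} + 279 = - \frac{1}{422} + 279 = \frac{117737}{422}$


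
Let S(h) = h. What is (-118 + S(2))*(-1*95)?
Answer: 11020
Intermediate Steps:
(-118 + S(2))*(-1*95) = (-118 + 2)*(-1*95) = -116*(-95) = 11020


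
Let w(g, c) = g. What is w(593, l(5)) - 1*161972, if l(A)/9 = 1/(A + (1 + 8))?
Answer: -161379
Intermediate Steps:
l(A) = 9/(9 + A) (l(A) = 9/(A + (1 + 8)) = 9/(A + 9) = 9/(9 + A))
w(593, l(5)) - 1*161972 = 593 - 1*161972 = 593 - 161972 = -161379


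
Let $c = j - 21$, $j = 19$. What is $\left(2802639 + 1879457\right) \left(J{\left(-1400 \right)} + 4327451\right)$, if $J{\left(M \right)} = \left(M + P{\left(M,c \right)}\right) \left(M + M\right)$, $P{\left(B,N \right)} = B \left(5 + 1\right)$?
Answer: $148738255257296$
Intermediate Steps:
$c = -2$ ($c = 19 - 21 = -2$)
$P{\left(B,N \right)} = 6 B$ ($P{\left(B,N \right)} = B 6 = 6 B$)
$J{\left(M \right)} = 14 M^{2}$ ($J{\left(M \right)} = \left(M + 6 M\right) \left(M + M\right) = 7 M 2 M = 14 M^{2}$)
$\left(2802639 + 1879457\right) \left(J{\left(-1400 \right)} + 4327451\right) = \left(2802639 + 1879457\right) \left(14 \left(-1400\right)^{2} + 4327451\right) = 4682096 \left(14 \cdot 1960000 + 4327451\right) = 4682096 \left(27440000 + 4327451\right) = 4682096 \cdot 31767451 = 148738255257296$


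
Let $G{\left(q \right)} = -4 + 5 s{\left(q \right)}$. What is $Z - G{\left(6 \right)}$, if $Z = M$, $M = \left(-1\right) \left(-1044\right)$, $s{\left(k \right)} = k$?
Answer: $1018$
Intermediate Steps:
$M = 1044$
$Z = 1044$
$G{\left(q \right)} = -4 + 5 q$
$Z - G{\left(6 \right)} = 1044 - \left(-4 + 5 \cdot 6\right) = 1044 - \left(-4 + 30\right) = 1044 - 26 = 1018$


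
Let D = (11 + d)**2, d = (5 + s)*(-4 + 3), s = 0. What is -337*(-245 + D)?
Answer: 70433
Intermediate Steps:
d = -5 (d = (5 + 0)*(-4 + 3) = 5*(-1) = -5)
D = 36 (D = (11 - 5)**2 = 6**2 = 36)
-337*(-245 + D) = -337*(-245 + 36) = -337*(-209) = 70433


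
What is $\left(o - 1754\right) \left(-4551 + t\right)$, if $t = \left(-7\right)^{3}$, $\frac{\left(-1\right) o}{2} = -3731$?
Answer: $-27934952$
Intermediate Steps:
$o = 7462$ ($o = \left(-2\right) \left(-3731\right) = 7462$)
$t = -343$
$\left(o - 1754\right) \left(-4551 + t\right) = \left(7462 - 1754\right) \left(-4551 - 343\right) = 5708 \left(-4894\right) = -27934952$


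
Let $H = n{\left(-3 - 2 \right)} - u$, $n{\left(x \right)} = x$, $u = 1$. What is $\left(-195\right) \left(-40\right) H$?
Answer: $-46800$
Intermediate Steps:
$H = -6$ ($H = \left(-3 - 2\right) - 1 = -5 - 1 = -6$)
$\left(-195\right) \left(-40\right) H = \left(-195\right) \left(-40\right) \left(-6\right) = 7800 \left(-6\right) = -46800$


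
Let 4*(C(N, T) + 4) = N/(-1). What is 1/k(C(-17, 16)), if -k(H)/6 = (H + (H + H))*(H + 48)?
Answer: -8/1737 ≈ -0.0046056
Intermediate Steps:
C(N, T) = -4 - N/4 (C(N, T) = -4 + (N/(-1))/4 = -4 + (N*(-1))/4 = -4 + (-N)/4 = -4 - N/4)
k(H) = -18*H*(48 + H) (k(H) = -6*(H + (H + H))*(H + 48) = -6*(H + 2*H)*(48 + H) = -6*3*H*(48 + H) = -18*H*(48 + H))
1/k(C(-17, 16)) = 1/(-18*(-4 - ¼*(-17))*(48 + (-4 - ¼*(-17)))) = 1/(-18*(-4 + 17/4)*(48 + (-4 + 17/4))) = 1/(-18*¼*(48 + ¼)) = 1/(-18*¼*193/4) = 1/(-1737/8) = -8/1737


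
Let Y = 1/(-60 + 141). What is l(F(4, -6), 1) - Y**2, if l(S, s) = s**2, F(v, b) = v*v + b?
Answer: 6560/6561 ≈ 0.99985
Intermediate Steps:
F(v, b) = b + v**2 (F(v, b) = v**2 + b = b + v**2)
Y = 1/81 ≈ 0.012346
l(F(4, -6), 1) - Y**2 = 1**2 - (1/81)**2 = 1 - 1*1/6561 = 1 - 1/6561 = 6560/6561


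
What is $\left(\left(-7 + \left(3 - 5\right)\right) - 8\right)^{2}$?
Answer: $289$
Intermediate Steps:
$\left(\left(-7 + \left(3 - 5\right)\right) - 8\right)^{2} = \left(\left(-7 - 2\right) - 8\right)^{2} = \left(-9 - 8\right)^{2} = \left(-17\right)^{2} = 289$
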